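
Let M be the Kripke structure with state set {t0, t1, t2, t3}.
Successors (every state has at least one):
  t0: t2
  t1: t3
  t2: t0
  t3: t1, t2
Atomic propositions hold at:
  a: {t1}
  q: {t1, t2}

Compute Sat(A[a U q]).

A[a U q]: least fixpoint, start Z0 = Sat(q) = {t1, t2}, add states in Sat(a) with every successor in Z. Already a fixed point.
Sat(A[a U q]) = {t1, t2}

{t1, t2}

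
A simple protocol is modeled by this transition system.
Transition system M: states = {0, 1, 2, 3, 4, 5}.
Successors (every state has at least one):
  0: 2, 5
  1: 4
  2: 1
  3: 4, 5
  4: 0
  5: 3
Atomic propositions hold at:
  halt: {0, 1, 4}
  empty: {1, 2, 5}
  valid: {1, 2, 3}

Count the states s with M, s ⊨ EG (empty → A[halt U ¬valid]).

5

Sat(¬valid) = {0, 4, 5}
A[halt U ¬valid]: least fixpoint, start Z0 = Sat(¬valid) = {0, 4, 5}, add states in Sat(halt) with every successor in Z. Z1 = {0, 1, 4, 5}; fixed.
Sat(A[halt U ¬valid]) = {0, 1, 4, 5}
Sat(empty → A[halt U ¬valid]) = {0, 1, 3, 4, 5}
EG (empty → A[halt U ¬valid]): greatest fixpoint, start Z0 = {0, 1, 3, 4, 5}, keep only states in Sat with some successor in Z. Already a fixed point.
Sat(EG (empty → A[halt U ¬valid])) = {0, 1, 3, 4, 5}
|Sat(EG (empty → A[halt U ¬valid]))| = |{0, 1, 3, 4, 5}| = 5.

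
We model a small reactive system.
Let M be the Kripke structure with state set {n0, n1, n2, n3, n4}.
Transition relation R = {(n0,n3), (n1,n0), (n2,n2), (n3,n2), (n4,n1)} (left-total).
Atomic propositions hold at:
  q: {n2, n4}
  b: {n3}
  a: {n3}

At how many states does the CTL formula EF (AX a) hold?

Sat(AX a) = {s : every successor in {n3}} = {n0}
EF (AX a): least fixpoint, start Z0 = {n0}, add states with some successor in Z. Z1 = {n0, n1}; Z2 = {n0, n1, n4}; fixed.
Sat(EF (AX a)) = {n0, n1, n4}
|Sat(EF (AX a))| = |{n0, n1, n4}| = 3.

3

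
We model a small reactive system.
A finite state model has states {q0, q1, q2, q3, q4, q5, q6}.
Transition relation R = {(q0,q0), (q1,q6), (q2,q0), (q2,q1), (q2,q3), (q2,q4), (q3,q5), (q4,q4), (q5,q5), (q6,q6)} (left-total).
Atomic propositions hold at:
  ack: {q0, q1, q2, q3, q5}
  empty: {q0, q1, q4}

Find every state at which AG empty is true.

AG empty: greatest fixpoint, start Z0 = {q0, q1, q4}, keep only states in Sat with every successor in Z. Z1 = {q0, q4}; fixed.
Sat(AG empty) = {q0, q4}

{q0, q4}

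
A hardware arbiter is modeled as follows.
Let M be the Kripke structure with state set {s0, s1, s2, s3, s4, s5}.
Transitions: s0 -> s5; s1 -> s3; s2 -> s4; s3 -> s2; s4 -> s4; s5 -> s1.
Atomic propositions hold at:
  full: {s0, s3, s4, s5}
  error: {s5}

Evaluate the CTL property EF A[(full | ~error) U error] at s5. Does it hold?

Yes

Sat(~error) = {s0, s1, s2, s3, s4}
Sat(full | ~error) = {s0, s1, s2, s3, s4, s5}
A[(full | ~error) U error]: least fixpoint, start Z0 = Sat(error) = {s5}, add states in Sat(full | ~error) with every successor in Z. Z1 = {s0, s5}; fixed.
Sat(A[(full | ~error) U error]) = {s0, s5}
EF A[(full | ~error) U error]: least fixpoint, start Z0 = {s0, s5}, add states with some successor in Z. Already a fixed point.
Sat(EF A[(full | ~error) U error]) = {s0, s5}
s5 ∈ Sat(EF A[(full | ~error) U error]) = {s0, s5}, so the formula holds at s5.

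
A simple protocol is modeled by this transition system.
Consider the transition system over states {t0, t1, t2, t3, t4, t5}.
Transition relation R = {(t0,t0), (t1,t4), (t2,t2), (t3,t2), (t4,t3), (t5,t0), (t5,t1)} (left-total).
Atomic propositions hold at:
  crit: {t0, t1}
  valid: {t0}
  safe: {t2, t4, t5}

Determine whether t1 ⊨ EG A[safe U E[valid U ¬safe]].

No

Sat(¬safe) = {t0, t1, t3}
E[valid U ¬safe]: least fixpoint, start Z0 = Sat(¬safe) = {t0, t1, t3}, add states in Sat(valid) with some successor in Z. Already a fixed point.
Sat(E[valid U ¬safe]) = {t0, t1, t3}
A[safe U E[valid U ¬safe]]: least fixpoint, start Z0 = Sat(E[valid U ¬safe]) = {t0, t1, t3}, add states in Sat(safe) with every successor in Z. Z1 = {t0, t1, t3, t4, t5}; fixed.
Sat(A[safe U E[valid U ¬safe]]) = {t0, t1, t3, t4, t5}
EG A[safe U E[valid U ¬safe]]: greatest fixpoint, start Z0 = {t0, t1, t3, t4, t5}, keep only states in Sat with some successor in Z. Z1 = {t0, t1, t4, t5}; Z2 = {t0, t1, t5}; Z3 = {t0, t5}; fixed.
Sat(EG A[safe U E[valid U ¬safe]]) = {t0, t5}
t1 ∉ Sat(EG A[safe U E[valid U ¬safe]]) = {t0, t5}, so the formula does not hold at t1.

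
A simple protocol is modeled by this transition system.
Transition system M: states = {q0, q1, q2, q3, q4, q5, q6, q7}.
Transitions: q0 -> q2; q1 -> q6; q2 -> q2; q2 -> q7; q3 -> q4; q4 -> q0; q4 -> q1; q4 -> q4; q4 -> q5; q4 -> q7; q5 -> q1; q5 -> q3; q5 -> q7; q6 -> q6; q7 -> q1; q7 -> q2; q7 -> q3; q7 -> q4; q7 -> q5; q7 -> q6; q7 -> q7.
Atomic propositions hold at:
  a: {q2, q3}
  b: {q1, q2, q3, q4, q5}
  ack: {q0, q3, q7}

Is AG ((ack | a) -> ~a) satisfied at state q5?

No

Sat(ack | a) = {q0, q2, q3, q7}
Sat(~a) = {q0, q1, q4, q5, q6, q7}
Sat((ack | a) -> ~a) = {q0, q1, q4, q5, q6, q7}
AG ((ack | a) -> ~a): greatest fixpoint, start Z0 = {q0, q1, q4, q5, q6, q7}, keep only states in Sat with every successor in Z. Z1 = {q1, q4, q6}; Z2 = {q1, q6}; fixed.
Sat(AG ((ack | a) -> ~a)) = {q1, q6}
q5 ∉ Sat(AG ((ack | a) -> ~a)) = {q1, q6}, so the formula does not hold at q5.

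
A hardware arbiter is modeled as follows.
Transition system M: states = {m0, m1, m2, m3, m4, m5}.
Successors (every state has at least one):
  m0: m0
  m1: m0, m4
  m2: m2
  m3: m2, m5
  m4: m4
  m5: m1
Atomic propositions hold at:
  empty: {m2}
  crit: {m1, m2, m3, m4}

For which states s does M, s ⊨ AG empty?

{m2}

AG empty: greatest fixpoint, start Z0 = {m2}, keep only states in Sat with every successor in Z. Already a fixed point.
Sat(AG empty) = {m2}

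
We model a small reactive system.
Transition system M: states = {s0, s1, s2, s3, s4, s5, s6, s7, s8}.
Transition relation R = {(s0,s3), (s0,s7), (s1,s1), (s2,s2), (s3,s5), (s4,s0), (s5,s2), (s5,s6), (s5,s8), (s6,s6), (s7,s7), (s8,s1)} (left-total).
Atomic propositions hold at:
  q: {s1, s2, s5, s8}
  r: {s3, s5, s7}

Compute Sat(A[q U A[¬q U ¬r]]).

{s0, s1, s2, s4, s5, s6, s8}

Sat(¬q) = {s0, s3, s4, s6, s7}
Sat(¬r) = {s0, s1, s2, s4, s6, s8}
A[¬q U ¬r]: least fixpoint, start Z0 = Sat(¬r) = {s0, s1, s2, s4, s6, s8}, add states in Sat(¬q) with every successor in Z. Already a fixed point.
Sat(A[¬q U ¬r]) = {s0, s1, s2, s4, s6, s8}
A[q U A[¬q U ¬r]]: least fixpoint, start Z0 = Sat(A[¬q U ¬r]) = {s0, s1, s2, s4, s6, s8}, add states in Sat(q) with every successor in Z. Z1 = {s0, s1, s2, s4, s5, s6, s8}; fixed.
Sat(A[q U A[¬q U ¬r]]) = {s0, s1, s2, s4, s5, s6, s8}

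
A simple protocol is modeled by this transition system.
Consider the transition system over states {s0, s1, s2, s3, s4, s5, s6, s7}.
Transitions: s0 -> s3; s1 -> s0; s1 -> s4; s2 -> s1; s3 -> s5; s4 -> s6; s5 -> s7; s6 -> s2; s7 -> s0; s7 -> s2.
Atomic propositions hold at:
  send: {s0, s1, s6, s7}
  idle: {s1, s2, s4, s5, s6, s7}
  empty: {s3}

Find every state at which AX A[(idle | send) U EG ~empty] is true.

{s2, s3, s4, s5, s6}

Sat(idle | send) = {s0, s1, s2, s4, s5, s6, s7}
Sat(~empty) = {s0, s1, s2, s4, s5, s6, s7}
EG ~empty: greatest fixpoint, start Z0 = {s0, s1, s2, s4, s5, s6, s7}, keep only states in Sat with some successor in Z. Z1 = {s1, s2, s4, s5, s6, s7}; fixed.
Sat(EG ~empty) = {s1, s2, s4, s5, s6, s7}
A[(idle | send) U EG ~empty]: least fixpoint, start Z0 = Sat(EG ~empty) = {s1, s2, s4, s5, s6, s7}, add states in Sat(idle | send) with every successor in Z. Already a fixed point.
Sat(A[(idle | send) U EG ~empty]) = {s1, s2, s4, s5, s6, s7}
Sat(AX A[(idle | send) U EG ~empty]) = {s : every successor in {s1, s2, s4, s5, s6, s7}} = {s2, s3, s4, s5, s6}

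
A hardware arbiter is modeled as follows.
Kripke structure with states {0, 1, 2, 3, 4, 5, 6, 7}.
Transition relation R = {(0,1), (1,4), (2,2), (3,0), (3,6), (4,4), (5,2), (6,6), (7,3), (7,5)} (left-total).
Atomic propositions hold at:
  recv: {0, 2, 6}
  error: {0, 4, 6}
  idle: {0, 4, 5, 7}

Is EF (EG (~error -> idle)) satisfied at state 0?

Sat(~error) = {1, 2, 3, 5, 7}
Sat(~error -> idle) = {0, 4, 5, 6, 7}
EG (~error -> idle): greatest fixpoint, start Z0 = {0, 4, 5, 6, 7}, keep only states in Sat with some successor in Z. Z1 = {4, 6, 7}; Z2 = {4, 6}; fixed.
Sat(EG (~error -> idle)) = {4, 6}
EF (EG (~error -> idle)): least fixpoint, start Z0 = {4, 6}, add states with some successor in Z. Z1 = {1, 3, 4, 6}; Z2 = {0, 1, 3, 4, 6, 7}; fixed.
Sat(EF (EG (~error -> idle))) = {0, 1, 3, 4, 6, 7}
0 ∈ Sat(EF (EG (~error -> idle))) = {0, 1, 3, 4, 6, 7}, so the formula holds at 0.

Yes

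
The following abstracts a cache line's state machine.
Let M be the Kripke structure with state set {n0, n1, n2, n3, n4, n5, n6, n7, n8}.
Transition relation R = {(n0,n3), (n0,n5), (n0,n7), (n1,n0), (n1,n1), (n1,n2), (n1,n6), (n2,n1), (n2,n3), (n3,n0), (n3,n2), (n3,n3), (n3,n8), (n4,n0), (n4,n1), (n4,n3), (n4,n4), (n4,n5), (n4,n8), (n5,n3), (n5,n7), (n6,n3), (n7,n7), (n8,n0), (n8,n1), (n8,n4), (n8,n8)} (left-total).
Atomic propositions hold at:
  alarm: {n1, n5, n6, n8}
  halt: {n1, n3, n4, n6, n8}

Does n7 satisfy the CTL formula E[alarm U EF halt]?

EF halt: least fixpoint, start Z0 = {n1, n3, n4, n6, n8}, add states with some successor in Z. Z1 = {n0, n1, n2, n3, n4, n5, n6, n8}; fixed.
Sat(EF halt) = {n0, n1, n2, n3, n4, n5, n6, n8}
E[alarm U EF halt]: least fixpoint, start Z0 = Sat(EF halt) = {n0, n1, n2, n3, n4, n5, n6, n8}, add states in Sat(alarm) with some successor in Z. Already a fixed point.
Sat(E[alarm U EF halt]) = {n0, n1, n2, n3, n4, n5, n6, n8}
n7 ∉ Sat(E[alarm U EF halt]) = {n0, n1, n2, n3, n4, n5, n6, n8}, so the formula does not hold at n7.

No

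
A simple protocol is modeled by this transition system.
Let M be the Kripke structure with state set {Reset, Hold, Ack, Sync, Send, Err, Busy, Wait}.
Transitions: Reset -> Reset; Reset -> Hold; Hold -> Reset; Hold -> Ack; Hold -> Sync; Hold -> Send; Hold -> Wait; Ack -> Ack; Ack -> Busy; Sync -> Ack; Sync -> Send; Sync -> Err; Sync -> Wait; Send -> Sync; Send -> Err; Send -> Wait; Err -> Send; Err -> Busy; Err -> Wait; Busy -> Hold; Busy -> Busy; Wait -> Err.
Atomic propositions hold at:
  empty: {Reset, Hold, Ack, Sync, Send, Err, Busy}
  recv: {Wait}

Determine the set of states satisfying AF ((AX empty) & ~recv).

Sat(AX empty) = {s : every successor in {Reset, Hold, Ack, Sync, Send, Err, Busy}} = {Reset, Ack, Busy, Wait}
Sat(~recv) = {Reset, Hold, Ack, Sync, Send, Err, Busy}
Sat((AX empty) & ~recv) = {Reset, Ack, Busy}
AF ((AX empty) & ~recv): least fixpoint, start Z0 = {Reset, Ack, Busy}, add states with every successor in Z. Already a fixed point.
Sat(AF ((AX empty) & ~recv)) = {Reset, Ack, Busy}

{Reset, Ack, Busy}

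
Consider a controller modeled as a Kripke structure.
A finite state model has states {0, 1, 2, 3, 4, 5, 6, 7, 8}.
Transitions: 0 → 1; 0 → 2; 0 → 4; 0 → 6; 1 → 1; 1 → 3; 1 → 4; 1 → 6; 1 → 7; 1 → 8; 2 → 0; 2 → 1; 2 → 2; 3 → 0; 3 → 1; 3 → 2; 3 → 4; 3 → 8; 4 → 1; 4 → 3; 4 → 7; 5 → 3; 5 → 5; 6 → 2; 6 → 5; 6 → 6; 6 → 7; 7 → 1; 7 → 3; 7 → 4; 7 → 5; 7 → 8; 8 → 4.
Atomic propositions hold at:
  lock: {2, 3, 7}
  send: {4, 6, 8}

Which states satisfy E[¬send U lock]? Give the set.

Sat(¬send) = {0, 1, 2, 3, 5, 7}
E[¬send U lock]: least fixpoint, start Z0 = Sat(lock) = {2, 3, 7}, add states in Sat(¬send) with some successor in Z. Z1 = {0, 1, 2, 3, 5, 7}; fixed.
Sat(E[¬send U lock]) = {0, 1, 2, 3, 5, 7}

{0, 1, 2, 3, 5, 7}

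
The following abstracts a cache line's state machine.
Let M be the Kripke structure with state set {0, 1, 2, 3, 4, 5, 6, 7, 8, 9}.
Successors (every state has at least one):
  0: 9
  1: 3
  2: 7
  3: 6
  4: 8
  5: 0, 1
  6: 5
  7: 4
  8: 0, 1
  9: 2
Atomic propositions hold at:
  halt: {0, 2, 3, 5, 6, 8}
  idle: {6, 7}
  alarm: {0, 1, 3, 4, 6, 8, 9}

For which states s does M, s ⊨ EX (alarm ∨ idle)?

Sat(alarm ∨ idle) = {0, 1, 3, 4, 6, 7, 8, 9}
Sat(EX (alarm ∨ idle)) = {s : some successor in {0, 1, 3, 4, 6, 7, 8, 9}} = {0, 1, 2, 3, 4, 5, 7, 8}

{0, 1, 2, 3, 4, 5, 7, 8}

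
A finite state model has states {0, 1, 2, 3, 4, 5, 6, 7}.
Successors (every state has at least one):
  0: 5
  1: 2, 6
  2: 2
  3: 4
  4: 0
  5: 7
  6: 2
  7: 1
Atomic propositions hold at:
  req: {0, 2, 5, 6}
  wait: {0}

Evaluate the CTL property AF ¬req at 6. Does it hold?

No

Sat(¬req) = {1, 3, 4, 7}
AF ¬req: least fixpoint, start Z0 = {1, 3, 4, 7}, add states with every successor in Z. Z1 = {1, 3, 4, 5, 7}; Z2 = {0, 1, 3, 4, 5, 7}; fixed.
Sat(AF ¬req) = {0, 1, 3, 4, 5, 7}
6 ∉ Sat(AF ¬req) = {0, 1, 3, 4, 5, 7}, so the formula does not hold at 6.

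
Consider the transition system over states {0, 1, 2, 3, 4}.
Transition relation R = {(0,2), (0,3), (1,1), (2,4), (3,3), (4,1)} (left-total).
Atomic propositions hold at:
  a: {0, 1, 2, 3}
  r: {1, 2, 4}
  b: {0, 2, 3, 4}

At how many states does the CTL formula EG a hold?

3

EG a: greatest fixpoint, start Z0 = {0, 1, 2, 3}, keep only states in Sat with some successor in Z. Z1 = {0, 1, 3}; fixed.
Sat(EG a) = {0, 1, 3}
|Sat(EG a)| = |{0, 1, 3}| = 3.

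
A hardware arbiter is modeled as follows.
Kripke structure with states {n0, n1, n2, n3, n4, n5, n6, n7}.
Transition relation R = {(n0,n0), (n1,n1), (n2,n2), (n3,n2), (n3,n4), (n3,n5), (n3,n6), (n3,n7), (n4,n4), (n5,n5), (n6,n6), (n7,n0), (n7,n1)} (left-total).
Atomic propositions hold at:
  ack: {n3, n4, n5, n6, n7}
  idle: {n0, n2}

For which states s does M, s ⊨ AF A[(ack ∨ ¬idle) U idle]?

{n0, n2}

Sat(¬idle) = {n1, n3, n4, n5, n6, n7}
Sat(ack ∨ ¬idle) = {n1, n3, n4, n5, n6, n7}
A[(ack ∨ ¬idle) U idle]: least fixpoint, start Z0 = Sat(idle) = {n0, n2}, add states in Sat(ack ∨ ¬idle) with every successor in Z. Already a fixed point.
Sat(A[(ack ∨ ¬idle) U idle]) = {n0, n2}
AF A[(ack ∨ ¬idle) U idle]: least fixpoint, start Z0 = {n0, n2}, add states with every successor in Z. Already a fixed point.
Sat(AF A[(ack ∨ ¬idle) U idle]) = {n0, n2}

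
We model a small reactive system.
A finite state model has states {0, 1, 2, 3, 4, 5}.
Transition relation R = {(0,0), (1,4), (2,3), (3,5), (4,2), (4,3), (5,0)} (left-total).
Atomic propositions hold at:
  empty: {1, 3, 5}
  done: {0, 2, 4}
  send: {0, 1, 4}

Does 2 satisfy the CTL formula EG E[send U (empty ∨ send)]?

Sat(empty ∨ send) = {0, 1, 3, 4, 5}
E[send U (empty ∨ send)]: least fixpoint, start Z0 = Sat((empty ∨ send)) = {0, 1, 3, 4, 5}, add states in Sat(send) with some successor in Z. Already a fixed point.
Sat(E[send U (empty ∨ send)]) = {0, 1, 3, 4, 5}
EG E[send U (empty ∨ send)]: greatest fixpoint, start Z0 = {0, 1, 3, 4, 5}, keep only states in Sat with some successor in Z. Already a fixed point.
Sat(EG E[send U (empty ∨ send)]) = {0, 1, 3, 4, 5}
2 ∉ Sat(EG E[send U (empty ∨ send)]) = {0, 1, 3, 4, 5}, so the formula does not hold at 2.

No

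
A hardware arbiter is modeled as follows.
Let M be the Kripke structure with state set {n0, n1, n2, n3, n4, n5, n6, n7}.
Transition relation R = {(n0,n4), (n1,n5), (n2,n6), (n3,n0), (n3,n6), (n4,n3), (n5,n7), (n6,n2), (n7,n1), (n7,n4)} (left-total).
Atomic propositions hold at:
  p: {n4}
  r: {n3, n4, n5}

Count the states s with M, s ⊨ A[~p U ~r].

7

Sat(~p) = {n0, n1, n2, n3, n5, n6, n7}
Sat(~r) = {n0, n1, n2, n6, n7}
A[~p U ~r]: least fixpoint, start Z0 = Sat(~r) = {n0, n1, n2, n6, n7}, add states in Sat(~p) with every successor in Z. Z1 = {n0, n1, n2, n3, n5, n6, n7}; fixed.
Sat(A[~p U ~r]) = {n0, n1, n2, n3, n5, n6, n7}
|Sat(A[~p U ~r])| = |{n0, n1, n2, n3, n5, n6, n7}| = 7.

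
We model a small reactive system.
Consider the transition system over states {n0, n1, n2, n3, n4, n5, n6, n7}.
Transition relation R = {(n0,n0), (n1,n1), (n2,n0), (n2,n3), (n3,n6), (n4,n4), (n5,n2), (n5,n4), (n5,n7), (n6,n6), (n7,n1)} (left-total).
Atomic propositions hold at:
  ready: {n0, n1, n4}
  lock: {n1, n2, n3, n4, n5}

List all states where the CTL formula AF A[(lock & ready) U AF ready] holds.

{n0, n1, n4, n7}

Sat(lock & ready) = {n1, n4}
AF ready: least fixpoint, start Z0 = {n0, n1, n4}, add states with every successor in Z. Z1 = {n0, n1, n4, n7}; fixed.
Sat(AF ready) = {n0, n1, n4, n7}
A[(lock & ready) U AF ready]: least fixpoint, start Z0 = Sat(AF ready) = {n0, n1, n4, n7}, add states in Sat(lock & ready) with every successor in Z. Already a fixed point.
Sat(A[(lock & ready) U AF ready]) = {n0, n1, n4, n7}
AF A[(lock & ready) U AF ready]: least fixpoint, start Z0 = {n0, n1, n4, n7}, add states with every successor in Z. Already a fixed point.
Sat(AF A[(lock & ready) U AF ready]) = {n0, n1, n4, n7}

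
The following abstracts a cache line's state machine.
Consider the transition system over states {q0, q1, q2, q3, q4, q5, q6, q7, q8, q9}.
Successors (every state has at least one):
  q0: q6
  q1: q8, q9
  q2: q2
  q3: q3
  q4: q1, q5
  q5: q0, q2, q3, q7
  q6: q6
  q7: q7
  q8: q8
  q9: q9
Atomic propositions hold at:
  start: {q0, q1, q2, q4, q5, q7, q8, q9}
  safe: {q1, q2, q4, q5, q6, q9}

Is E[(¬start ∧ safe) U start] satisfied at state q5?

Yes

Sat(¬start) = {q3, q6}
Sat(¬start ∧ safe) = {q6}
E[(¬start ∧ safe) U start]: least fixpoint, start Z0 = Sat(start) = {q0, q1, q2, q4, q5, q7, q8, q9}, add states in Sat(¬start ∧ safe) with some successor in Z. Already a fixed point.
Sat(E[(¬start ∧ safe) U start]) = {q0, q1, q2, q4, q5, q7, q8, q9}
q5 ∈ Sat(E[(¬start ∧ safe) U start]) = {q0, q1, q2, q4, q5, q7, q8, q9}, so the formula holds at q5.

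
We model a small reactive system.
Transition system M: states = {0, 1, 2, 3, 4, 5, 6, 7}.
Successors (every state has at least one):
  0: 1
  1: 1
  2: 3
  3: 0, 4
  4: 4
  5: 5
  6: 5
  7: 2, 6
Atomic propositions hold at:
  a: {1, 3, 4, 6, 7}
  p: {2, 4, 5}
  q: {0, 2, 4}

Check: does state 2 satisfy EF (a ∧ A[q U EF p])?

Yes

EF p: least fixpoint, start Z0 = {2, 4, 5}, add states with some successor in Z. Z1 = {2, 3, 4, 5, 6, 7}; fixed.
Sat(EF p) = {2, 3, 4, 5, 6, 7}
A[q U EF p]: least fixpoint, start Z0 = Sat(EF p) = {2, 3, 4, 5, 6, 7}, add states in Sat(q) with every successor in Z. Already a fixed point.
Sat(A[q U EF p]) = {2, 3, 4, 5, 6, 7}
Sat(a ∧ A[q U EF p]) = {3, 4, 6, 7}
EF (a ∧ A[q U EF p]): least fixpoint, start Z0 = {3, 4, 6, 7}, add states with some successor in Z. Z1 = {2, 3, 4, 6, 7}; fixed.
Sat(EF (a ∧ A[q U EF p])) = {2, 3, 4, 6, 7}
2 ∈ Sat(EF (a ∧ A[q U EF p])) = {2, 3, 4, 6, 7}, so the formula holds at 2.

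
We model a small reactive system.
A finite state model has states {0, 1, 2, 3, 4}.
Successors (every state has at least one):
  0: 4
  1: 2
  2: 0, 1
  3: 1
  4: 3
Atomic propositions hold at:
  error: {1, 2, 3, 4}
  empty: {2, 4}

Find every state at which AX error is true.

Sat(AX error) = {s : every successor in {1, 2, 3, 4}} = {0, 1, 3, 4}

{0, 1, 3, 4}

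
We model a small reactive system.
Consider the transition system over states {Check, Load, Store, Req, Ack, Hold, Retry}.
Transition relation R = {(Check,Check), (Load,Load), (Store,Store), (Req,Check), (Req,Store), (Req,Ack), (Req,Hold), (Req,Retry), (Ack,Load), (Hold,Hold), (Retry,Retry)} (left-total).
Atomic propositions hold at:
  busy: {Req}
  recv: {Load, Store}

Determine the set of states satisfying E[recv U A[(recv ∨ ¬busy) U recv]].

{Load, Store, Ack}

Sat(¬busy) = {Check, Load, Store, Ack, Hold, Retry}
Sat(recv ∨ ¬busy) = {Check, Load, Store, Ack, Hold, Retry}
A[(recv ∨ ¬busy) U recv]: least fixpoint, start Z0 = Sat(recv) = {Load, Store}, add states in Sat(recv ∨ ¬busy) with every successor in Z. Z1 = {Load, Store, Ack}; fixed.
Sat(A[(recv ∨ ¬busy) U recv]) = {Load, Store, Ack}
E[recv U A[(recv ∨ ¬busy) U recv]]: least fixpoint, start Z0 = Sat(A[(recv ∨ ¬busy) U recv]) = {Load, Store, Ack}, add states in Sat(recv) with some successor in Z. Already a fixed point.
Sat(E[recv U A[(recv ∨ ¬busy) U recv]]) = {Load, Store, Ack}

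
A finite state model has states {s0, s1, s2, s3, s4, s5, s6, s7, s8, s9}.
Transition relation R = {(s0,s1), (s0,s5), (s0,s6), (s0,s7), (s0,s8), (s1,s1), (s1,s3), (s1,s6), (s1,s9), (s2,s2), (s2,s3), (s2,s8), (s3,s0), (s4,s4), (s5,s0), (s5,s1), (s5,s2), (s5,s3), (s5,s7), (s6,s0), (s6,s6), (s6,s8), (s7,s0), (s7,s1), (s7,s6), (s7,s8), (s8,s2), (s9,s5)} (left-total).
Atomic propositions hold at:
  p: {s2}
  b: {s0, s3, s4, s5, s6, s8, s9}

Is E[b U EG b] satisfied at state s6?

Yes

EG b: greatest fixpoint, start Z0 = {s0, s3, s4, s5, s6, s8, s9}, keep only states in Sat with some successor in Z. Z1 = {s0, s3, s4, s5, s6, s9}; fixed.
Sat(EG b) = {s0, s3, s4, s5, s6, s9}
E[b U EG b]: least fixpoint, start Z0 = Sat(EG b) = {s0, s3, s4, s5, s6, s9}, add states in Sat(b) with some successor in Z. Already a fixed point.
Sat(E[b U EG b]) = {s0, s3, s4, s5, s6, s9}
s6 ∈ Sat(E[b U EG b]) = {s0, s3, s4, s5, s6, s9}, so the formula holds at s6.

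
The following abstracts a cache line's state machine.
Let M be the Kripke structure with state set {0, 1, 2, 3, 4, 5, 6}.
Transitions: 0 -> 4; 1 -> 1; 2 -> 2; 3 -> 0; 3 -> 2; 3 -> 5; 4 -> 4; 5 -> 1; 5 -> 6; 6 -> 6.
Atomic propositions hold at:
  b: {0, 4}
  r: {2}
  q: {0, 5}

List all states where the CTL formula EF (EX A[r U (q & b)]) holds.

Sat(q & b) = {0}
A[r U (q & b)]: least fixpoint, start Z0 = Sat((q & b)) = {0}, add states in Sat(r) with every successor in Z. Already a fixed point.
Sat(A[r U (q & b)]) = {0}
Sat(EX A[r U (q & b)]) = {s : some successor in {0}} = {3}
EF (EX A[r U (q & b)]): least fixpoint, start Z0 = {3}, add states with some successor in Z. Already a fixed point.
Sat(EF (EX A[r U (q & b)])) = {3}

{3}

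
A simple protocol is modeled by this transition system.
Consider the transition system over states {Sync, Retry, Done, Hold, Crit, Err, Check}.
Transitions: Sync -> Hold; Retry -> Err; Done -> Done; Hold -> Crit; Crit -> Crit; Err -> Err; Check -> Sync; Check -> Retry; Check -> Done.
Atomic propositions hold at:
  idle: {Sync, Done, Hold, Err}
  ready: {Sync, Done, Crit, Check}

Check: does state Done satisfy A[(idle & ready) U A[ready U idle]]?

Yes

Sat(idle & ready) = {Sync, Done}
A[ready U idle]: least fixpoint, start Z0 = Sat(idle) = {Sync, Done, Hold, Err}, add states in Sat(ready) with every successor in Z. Already a fixed point.
Sat(A[ready U idle]) = {Sync, Done, Hold, Err}
A[(idle & ready) U A[ready U idle]]: least fixpoint, start Z0 = Sat(A[ready U idle]) = {Sync, Done, Hold, Err}, add states in Sat(idle & ready) with every successor in Z. Already a fixed point.
Sat(A[(idle & ready) U A[ready U idle]]) = {Sync, Done, Hold, Err}
Done ∈ Sat(A[(idle & ready) U A[ready U idle]]) = {Sync, Done, Hold, Err}, so the formula holds at Done.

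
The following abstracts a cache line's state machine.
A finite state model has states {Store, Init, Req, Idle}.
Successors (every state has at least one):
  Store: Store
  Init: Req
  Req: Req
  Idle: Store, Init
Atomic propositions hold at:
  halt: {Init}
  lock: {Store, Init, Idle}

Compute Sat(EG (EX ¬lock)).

Sat(¬lock) = {Req}
Sat(EX ¬lock) = {s : some successor in {Req}} = {Init, Req}
EG (EX ¬lock): greatest fixpoint, start Z0 = {Init, Req}, keep only states in Sat with some successor in Z. Already a fixed point.
Sat(EG (EX ¬lock)) = {Init, Req}

{Init, Req}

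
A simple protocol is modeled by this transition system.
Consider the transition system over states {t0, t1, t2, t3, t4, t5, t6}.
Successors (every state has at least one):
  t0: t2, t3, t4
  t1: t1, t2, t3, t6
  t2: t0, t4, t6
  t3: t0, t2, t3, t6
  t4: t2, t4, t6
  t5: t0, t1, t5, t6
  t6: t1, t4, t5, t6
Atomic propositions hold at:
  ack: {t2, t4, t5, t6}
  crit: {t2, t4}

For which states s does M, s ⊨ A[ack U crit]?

A[ack U crit]: least fixpoint, start Z0 = Sat(crit) = {t2, t4}, add states in Sat(ack) with every successor in Z. Already a fixed point.
Sat(A[ack U crit]) = {t2, t4}

{t2, t4}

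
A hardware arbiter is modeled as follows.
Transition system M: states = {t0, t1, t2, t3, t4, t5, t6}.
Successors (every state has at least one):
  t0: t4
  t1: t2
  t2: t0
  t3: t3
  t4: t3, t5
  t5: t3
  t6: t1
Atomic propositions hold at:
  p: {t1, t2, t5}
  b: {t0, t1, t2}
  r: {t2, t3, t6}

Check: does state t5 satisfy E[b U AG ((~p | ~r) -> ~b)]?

Yes

Sat(~p) = {t0, t3, t4, t6}
Sat(~r) = {t0, t1, t4, t5}
Sat(~p | ~r) = {t0, t1, t3, t4, t5, t6}
Sat(~b) = {t3, t4, t5, t6}
Sat((~p | ~r) -> ~b) = {t2, t3, t4, t5, t6}
AG ((~p | ~r) -> ~b): greatest fixpoint, start Z0 = {t2, t3, t4, t5, t6}, keep only states in Sat with every successor in Z. Z1 = {t3, t4, t5}; fixed.
Sat(AG ((~p | ~r) -> ~b)) = {t3, t4, t5}
E[b U AG ((~p | ~r) -> ~b)]: least fixpoint, start Z0 = Sat(AG ((~p | ~r) -> ~b)) = {t3, t4, t5}, add states in Sat(b) with some successor in Z. Z1 = {t0, t3, t4, t5}; Z2 = {t0, t2, t3, t4, t5}; Z3 = {t0, t1, t2, t3, t4, t5}; fixed.
Sat(E[b U AG ((~p | ~r) -> ~b)]) = {t0, t1, t2, t3, t4, t5}
t5 ∈ Sat(E[b U AG ((~p | ~r) -> ~b)]) = {t0, t1, t2, t3, t4, t5}, so the formula holds at t5.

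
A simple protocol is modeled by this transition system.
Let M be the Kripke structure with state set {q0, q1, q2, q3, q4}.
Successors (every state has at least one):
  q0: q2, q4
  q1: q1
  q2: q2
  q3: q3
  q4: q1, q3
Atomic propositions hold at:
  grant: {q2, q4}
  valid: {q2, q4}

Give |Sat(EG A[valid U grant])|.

1

A[valid U grant]: least fixpoint, start Z0 = Sat(grant) = {q2, q4}, add states in Sat(valid) with every successor in Z. Already a fixed point.
Sat(A[valid U grant]) = {q2, q4}
EG A[valid U grant]: greatest fixpoint, start Z0 = {q2, q4}, keep only states in Sat with some successor in Z. Z1 = {q2}; fixed.
Sat(EG A[valid U grant]) = {q2}
|Sat(EG A[valid U grant])| = |{q2}| = 1.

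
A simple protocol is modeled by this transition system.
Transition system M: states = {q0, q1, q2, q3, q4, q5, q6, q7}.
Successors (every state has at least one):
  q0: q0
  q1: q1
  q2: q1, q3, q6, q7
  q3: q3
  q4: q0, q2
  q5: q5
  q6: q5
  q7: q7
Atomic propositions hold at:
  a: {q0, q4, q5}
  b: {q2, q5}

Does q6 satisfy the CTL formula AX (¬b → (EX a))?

Sat(¬b) = {q0, q1, q3, q4, q6, q7}
Sat(EX a) = {s : some successor in {q0, q4, q5}} = {q0, q4, q5, q6}
Sat(¬b → (EX a)) = {q0, q2, q4, q5, q6}
Sat(AX (¬b → (EX a))) = {s : every successor in {q0, q2, q4, q5, q6}} = {q0, q4, q5, q6}
q6 ∈ Sat(AX (¬b → (EX a))) = {q0, q4, q5, q6}, so the formula holds at q6.

Yes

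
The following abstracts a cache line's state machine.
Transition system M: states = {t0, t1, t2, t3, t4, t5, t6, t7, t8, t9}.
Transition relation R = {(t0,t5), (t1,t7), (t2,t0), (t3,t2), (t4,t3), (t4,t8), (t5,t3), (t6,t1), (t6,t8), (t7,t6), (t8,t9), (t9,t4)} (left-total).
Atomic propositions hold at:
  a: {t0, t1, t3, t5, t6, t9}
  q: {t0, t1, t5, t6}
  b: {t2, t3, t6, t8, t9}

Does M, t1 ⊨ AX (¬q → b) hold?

Sat(¬q) = {t2, t3, t4, t7, t8, t9}
Sat(¬q → b) = {t0, t1, t2, t3, t5, t6, t8, t9}
Sat(AX (¬q → b)) = {s : every successor in {t0, t1, t2, t3, t5, t6, t8, t9}} = {t0, t2, t3, t4, t5, t6, t7, t8}
t1 ∉ Sat(AX (¬q → b)) = {t0, t2, t3, t4, t5, t6, t7, t8}, so the formula does not hold at t1.

No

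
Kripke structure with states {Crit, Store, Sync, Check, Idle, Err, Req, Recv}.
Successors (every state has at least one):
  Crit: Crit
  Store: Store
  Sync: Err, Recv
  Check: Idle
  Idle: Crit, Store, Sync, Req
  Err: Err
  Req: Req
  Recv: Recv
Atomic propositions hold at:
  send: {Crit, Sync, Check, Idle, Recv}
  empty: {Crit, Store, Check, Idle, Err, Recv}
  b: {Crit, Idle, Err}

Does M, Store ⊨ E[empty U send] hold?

E[empty U send]: least fixpoint, start Z0 = Sat(send) = {Crit, Sync, Check, Idle, Recv}, add states in Sat(empty) with some successor in Z. Already a fixed point.
Sat(E[empty U send]) = {Crit, Sync, Check, Idle, Recv}
Store ∉ Sat(E[empty U send]) = {Crit, Sync, Check, Idle, Recv}, so the formula does not hold at Store.

No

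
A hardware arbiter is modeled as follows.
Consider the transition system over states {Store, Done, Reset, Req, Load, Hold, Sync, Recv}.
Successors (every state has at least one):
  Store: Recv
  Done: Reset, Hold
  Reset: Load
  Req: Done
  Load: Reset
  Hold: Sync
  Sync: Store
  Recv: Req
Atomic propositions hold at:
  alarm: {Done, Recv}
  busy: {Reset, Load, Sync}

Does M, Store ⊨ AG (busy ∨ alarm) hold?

Sat(busy ∨ alarm) = {Done, Reset, Load, Sync, Recv}
AG (busy ∨ alarm): greatest fixpoint, start Z0 = {Done, Reset, Load, Sync, Recv}, keep only states in Sat with every successor in Z. Z1 = {Reset, Load}; fixed.
Sat(AG (busy ∨ alarm)) = {Reset, Load}
Store ∉ Sat(AG (busy ∨ alarm)) = {Reset, Load}, so the formula does not hold at Store.

No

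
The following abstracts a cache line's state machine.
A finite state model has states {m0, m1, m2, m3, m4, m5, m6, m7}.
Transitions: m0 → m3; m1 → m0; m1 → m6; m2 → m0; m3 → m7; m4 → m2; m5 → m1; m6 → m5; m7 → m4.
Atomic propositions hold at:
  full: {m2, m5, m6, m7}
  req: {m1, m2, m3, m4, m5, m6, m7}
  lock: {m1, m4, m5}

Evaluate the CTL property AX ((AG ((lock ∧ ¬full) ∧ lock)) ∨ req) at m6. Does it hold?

Sat(¬full) = {m0, m1, m3, m4}
Sat(lock ∧ ¬full) = {m1, m4}
Sat((lock ∧ ¬full) ∧ lock) = {m1, m4}
AG ((lock ∧ ¬full) ∧ lock): greatest fixpoint, start Z0 = {m1, m4}, keep only states in Sat with every successor in Z. Z1 = ∅; fixed.
Sat(AG ((lock ∧ ¬full) ∧ lock)) = ∅
Sat((AG ((lock ∧ ¬full) ∧ lock)) ∨ req) = {m1, m2, m3, m4, m5, m6, m7}
Sat(AX ((AG ((lock ∧ ¬full) ∧ lock)) ∨ req)) = {s : every successor in {m1, m2, m3, m4, m5, m6, m7}} = {m0, m3, m4, m5, m6, m7}
m6 ∈ Sat(AX ((AG ((lock ∧ ¬full) ∧ lock)) ∨ req)) = {m0, m3, m4, m5, m6, m7}, so the formula holds at m6.

Yes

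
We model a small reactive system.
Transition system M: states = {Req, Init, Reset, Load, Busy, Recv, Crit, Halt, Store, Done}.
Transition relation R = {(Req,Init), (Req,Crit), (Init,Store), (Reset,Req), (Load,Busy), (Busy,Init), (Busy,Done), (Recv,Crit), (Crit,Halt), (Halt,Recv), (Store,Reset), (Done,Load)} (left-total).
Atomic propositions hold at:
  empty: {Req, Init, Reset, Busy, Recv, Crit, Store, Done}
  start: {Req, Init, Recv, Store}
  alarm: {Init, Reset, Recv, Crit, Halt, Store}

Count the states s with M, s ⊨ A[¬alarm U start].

Sat(¬alarm) = {Req, Load, Busy, Done}
A[¬alarm U start]: least fixpoint, start Z0 = Sat(start) = {Req, Init, Recv, Store}, add states in Sat(¬alarm) with every successor in Z. Already a fixed point.
Sat(A[¬alarm U start]) = {Req, Init, Recv, Store}
|Sat(A[¬alarm U start])| = |{Req, Init, Recv, Store}| = 4.

4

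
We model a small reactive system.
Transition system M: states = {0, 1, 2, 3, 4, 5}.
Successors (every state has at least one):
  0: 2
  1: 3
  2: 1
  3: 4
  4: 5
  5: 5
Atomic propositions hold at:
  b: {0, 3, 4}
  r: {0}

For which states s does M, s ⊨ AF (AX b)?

Sat(AX b) = {s : every successor in {0, 3, 4}} = {1, 3}
AF (AX b): least fixpoint, start Z0 = {1, 3}, add states with every successor in Z. Z1 = {1, 2, 3}; Z2 = {0, 1, 2, 3}; fixed.
Sat(AF (AX b)) = {0, 1, 2, 3}

{0, 1, 2, 3}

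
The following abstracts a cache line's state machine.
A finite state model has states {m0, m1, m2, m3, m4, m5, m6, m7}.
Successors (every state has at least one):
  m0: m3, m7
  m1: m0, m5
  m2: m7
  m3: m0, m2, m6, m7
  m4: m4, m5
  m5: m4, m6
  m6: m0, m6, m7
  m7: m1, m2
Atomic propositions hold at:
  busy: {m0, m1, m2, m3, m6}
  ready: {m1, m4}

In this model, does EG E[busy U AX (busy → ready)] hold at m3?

Sat(busy → ready) = {m1, m4, m5, m7}
Sat(AX (busy → ready)) = {s : every successor in {m1, m4, m5, m7}} = {m2, m4}
E[busy U AX (busy → ready)]: least fixpoint, start Z0 = Sat(AX (busy → ready)) = {m2, m4}, add states in Sat(busy) with some successor in Z. Z1 = {m2, m3, m4}; Z2 = {m0, m2, m3, m4}; Z3 = {m0, m1, m2, m3, m4, m6}; fixed.
Sat(E[busy U AX (busy → ready)]) = {m0, m1, m2, m3, m4, m6}
EG E[busy U AX (busy → ready)]: greatest fixpoint, start Z0 = {m0, m1, m2, m3, m4, m6}, keep only states in Sat with some successor in Z. Z1 = {m0, m1, m3, m4, m6}; fixed.
Sat(EG E[busy U AX (busy → ready)]) = {m0, m1, m3, m4, m6}
m3 ∈ Sat(EG E[busy U AX (busy → ready)]) = {m0, m1, m3, m4, m6}, so the formula holds at m3.

Yes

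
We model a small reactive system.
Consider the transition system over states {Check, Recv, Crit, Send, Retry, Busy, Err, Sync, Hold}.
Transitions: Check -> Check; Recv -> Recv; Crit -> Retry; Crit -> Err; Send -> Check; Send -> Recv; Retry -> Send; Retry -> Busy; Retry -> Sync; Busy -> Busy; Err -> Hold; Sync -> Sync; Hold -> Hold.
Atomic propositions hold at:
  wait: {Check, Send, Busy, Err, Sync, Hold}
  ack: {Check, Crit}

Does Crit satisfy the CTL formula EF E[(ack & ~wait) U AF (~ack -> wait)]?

Sat(~wait) = {Recv, Crit, Retry}
Sat(ack & ~wait) = {Crit}
Sat(~ack) = {Recv, Send, Retry, Busy, Err, Sync, Hold}
Sat(~ack -> wait) = {Check, Crit, Send, Busy, Err, Sync, Hold}
AF (~ack -> wait): least fixpoint, start Z0 = {Check, Crit, Send, Busy, Err, Sync, Hold}, add states with every successor in Z. Z1 = {Check, Crit, Send, Retry, Busy, Err, Sync, Hold}; fixed.
Sat(AF (~ack -> wait)) = {Check, Crit, Send, Retry, Busy, Err, Sync, Hold}
E[(ack & ~wait) U AF (~ack -> wait)]: least fixpoint, start Z0 = Sat(AF (~ack -> wait)) = {Check, Crit, Send, Retry, Busy, Err, Sync, Hold}, add states in Sat(ack & ~wait) with some successor in Z. Already a fixed point.
Sat(E[(ack & ~wait) U AF (~ack -> wait)]) = {Check, Crit, Send, Retry, Busy, Err, Sync, Hold}
EF E[(ack & ~wait) U AF (~ack -> wait)]: least fixpoint, start Z0 = {Check, Crit, Send, Retry, Busy, Err, Sync, Hold}, add states with some successor in Z. Already a fixed point.
Sat(EF E[(ack & ~wait) U AF (~ack -> wait)]) = {Check, Crit, Send, Retry, Busy, Err, Sync, Hold}
Crit ∈ Sat(EF E[(ack & ~wait) U AF (~ack -> wait)]) = {Check, Crit, Send, Retry, Busy, Err, Sync, Hold}, so the formula holds at Crit.

Yes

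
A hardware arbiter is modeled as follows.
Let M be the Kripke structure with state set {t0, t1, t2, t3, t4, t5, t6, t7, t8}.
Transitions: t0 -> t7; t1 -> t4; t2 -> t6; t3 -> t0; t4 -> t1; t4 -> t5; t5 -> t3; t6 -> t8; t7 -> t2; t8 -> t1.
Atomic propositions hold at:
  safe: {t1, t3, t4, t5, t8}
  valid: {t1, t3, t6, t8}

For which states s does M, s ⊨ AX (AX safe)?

{t1, t2, t4, t6, t8}

Sat(AX safe) = {s : every successor in {t1, t3, t4, t5, t8}} = {t1, t4, t5, t6, t8}
Sat(AX (AX safe)) = {s : every successor in {t1, t4, t5, t6, t8}} = {t1, t2, t4, t6, t8}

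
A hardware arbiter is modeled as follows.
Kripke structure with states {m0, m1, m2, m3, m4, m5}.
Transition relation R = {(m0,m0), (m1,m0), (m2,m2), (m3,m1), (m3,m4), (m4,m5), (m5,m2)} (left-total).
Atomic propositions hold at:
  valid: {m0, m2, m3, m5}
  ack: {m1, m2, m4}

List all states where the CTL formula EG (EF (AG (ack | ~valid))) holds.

{m2, m3, m4, m5}

Sat(~valid) = {m1, m4}
Sat(ack | ~valid) = {m1, m2, m4}
AG (ack | ~valid): greatest fixpoint, start Z0 = {m1, m2, m4}, keep only states in Sat with every successor in Z. Z1 = {m2}; fixed.
Sat(AG (ack | ~valid)) = {m2}
EF (AG (ack | ~valid)): least fixpoint, start Z0 = {m2}, add states with some successor in Z. Z1 = {m2, m5}; Z2 = {m2, m4, m5}; Z3 = {m2, m3, m4, m5}; fixed.
Sat(EF (AG (ack | ~valid))) = {m2, m3, m4, m5}
EG (EF (AG (ack | ~valid))): greatest fixpoint, start Z0 = {m2, m3, m4, m5}, keep only states in Sat with some successor in Z. Already a fixed point.
Sat(EG (EF (AG (ack | ~valid)))) = {m2, m3, m4, m5}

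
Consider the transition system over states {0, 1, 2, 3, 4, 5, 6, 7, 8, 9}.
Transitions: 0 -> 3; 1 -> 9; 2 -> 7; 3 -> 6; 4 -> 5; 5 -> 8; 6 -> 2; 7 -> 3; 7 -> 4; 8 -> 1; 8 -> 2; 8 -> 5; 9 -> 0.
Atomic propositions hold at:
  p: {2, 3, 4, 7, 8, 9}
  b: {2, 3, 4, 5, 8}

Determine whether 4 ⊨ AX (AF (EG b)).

EG b: greatest fixpoint, start Z0 = {2, 3, 4, 5, 8}, keep only states in Sat with some successor in Z. Z1 = {4, 5, 8}; fixed.
Sat(EG b) = {4, 5, 8}
AF (EG b): least fixpoint, start Z0 = {4, 5, 8}, add states with every successor in Z. Already a fixed point.
Sat(AF (EG b)) = {4, 5, 8}
Sat(AX (AF (EG b))) = {s : every successor in {4, 5, 8}} = {4, 5}
4 ∈ Sat(AX (AF (EG b))) = {4, 5}, so the formula holds at 4.

Yes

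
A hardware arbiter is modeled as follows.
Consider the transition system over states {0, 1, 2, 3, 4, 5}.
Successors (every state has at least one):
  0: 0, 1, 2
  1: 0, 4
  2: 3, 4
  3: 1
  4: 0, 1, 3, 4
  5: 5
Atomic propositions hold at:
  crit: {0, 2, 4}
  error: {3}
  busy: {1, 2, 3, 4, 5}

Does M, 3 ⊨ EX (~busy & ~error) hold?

No

Sat(~busy) = {0}
Sat(~error) = {0, 1, 2, 4, 5}
Sat(~busy & ~error) = {0}
Sat(EX (~busy & ~error)) = {s : some successor in {0}} = {0, 1, 4}
3 ∉ Sat(EX (~busy & ~error)) = {0, 1, 4}, so the formula does not hold at 3.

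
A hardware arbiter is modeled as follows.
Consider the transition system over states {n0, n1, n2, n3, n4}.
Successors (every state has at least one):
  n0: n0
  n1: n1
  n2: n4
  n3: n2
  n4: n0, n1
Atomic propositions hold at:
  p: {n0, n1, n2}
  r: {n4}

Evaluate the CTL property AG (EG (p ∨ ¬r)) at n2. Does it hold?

Sat(¬r) = {n0, n1, n2, n3}
Sat(p ∨ ¬r) = {n0, n1, n2, n3}
EG (p ∨ ¬r): greatest fixpoint, start Z0 = {n0, n1, n2, n3}, keep only states in Sat with some successor in Z. Z1 = {n0, n1, n3}; Z2 = {n0, n1}; fixed.
Sat(EG (p ∨ ¬r)) = {n0, n1}
AG (EG (p ∨ ¬r)): greatest fixpoint, start Z0 = {n0, n1}, keep only states in Sat with every successor in Z. Already a fixed point.
Sat(AG (EG (p ∨ ¬r))) = {n0, n1}
n2 ∉ Sat(AG (EG (p ∨ ¬r))) = {n0, n1}, so the formula does not hold at n2.

No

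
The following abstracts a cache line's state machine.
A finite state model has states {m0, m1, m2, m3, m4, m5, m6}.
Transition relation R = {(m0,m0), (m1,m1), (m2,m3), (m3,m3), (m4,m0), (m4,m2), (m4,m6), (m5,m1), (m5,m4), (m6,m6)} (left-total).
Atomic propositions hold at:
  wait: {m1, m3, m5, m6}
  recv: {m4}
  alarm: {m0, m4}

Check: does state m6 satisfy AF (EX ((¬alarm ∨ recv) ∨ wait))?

Yes

Sat(¬alarm) = {m1, m2, m3, m5, m6}
Sat(¬alarm ∨ recv) = {m1, m2, m3, m4, m5, m6}
Sat((¬alarm ∨ recv) ∨ wait) = {m1, m2, m3, m4, m5, m6}
Sat(EX ((¬alarm ∨ recv) ∨ wait)) = {s : some successor in {m1, m2, m3, m4, m5, m6}} = {m1, m2, m3, m4, m5, m6}
AF (EX ((¬alarm ∨ recv) ∨ wait)): least fixpoint, start Z0 = {m1, m2, m3, m4, m5, m6}, add states with every successor in Z. Already a fixed point.
Sat(AF (EX ((¬alarm ∨ recv) ∨ wait))) = {m1, m2, m3, m4, m5, m6}
m6 ∈ Sat(AF (EX ((¬alarm ∨ recv) ∨ wait))) = {m1, m2, m3, m4, m5, m6}, so the formula holds at m6.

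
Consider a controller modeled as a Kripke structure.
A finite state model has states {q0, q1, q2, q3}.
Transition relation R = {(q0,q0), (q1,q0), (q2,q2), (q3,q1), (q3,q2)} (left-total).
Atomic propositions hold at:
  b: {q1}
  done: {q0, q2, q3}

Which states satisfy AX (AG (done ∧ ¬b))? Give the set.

{q0, q1, q2}

Sat(¬b) = {q0, q2, q3}
Sat(done ∧ ¬b) = {q0, q2, q3}
AG (done ∧ ¬b): greatest fixpoint, start Z0 = {q0, q2, q3}, keep only states in Sat with every successor in Z. Z1 = {q0, q2}; fixed.
Sat(AG (done ∧ ¬b)) = {q0, q2}
Sat(AX (AG (done ∧ ¬b))) = {s : every successor in {q0, q2}} = {q0, q1, q2}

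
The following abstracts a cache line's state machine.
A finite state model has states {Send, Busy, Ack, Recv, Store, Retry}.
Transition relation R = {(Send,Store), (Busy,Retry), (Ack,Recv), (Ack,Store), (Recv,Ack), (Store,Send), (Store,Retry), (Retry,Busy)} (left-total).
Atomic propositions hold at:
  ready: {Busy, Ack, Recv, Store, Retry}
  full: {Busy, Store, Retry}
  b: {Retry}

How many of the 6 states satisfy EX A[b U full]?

5

A[b U full]: least fixpoint, start Z0 = Sat(full) = {Busy, Store, Retry}, add states in Sat(b) with every successor in Z. Already a fixed point.
Sat(A[b U full]) = {Busy, Store, Retry}
Sat(EX A[b U full]) = {s : some successor in {Busy, Store, Retry}} = {Send, Busy, Ack, Store, Retry}
|Sat(EX A[b U full])| = |{Send, Busy, Ack, Store, Retry}| = 5.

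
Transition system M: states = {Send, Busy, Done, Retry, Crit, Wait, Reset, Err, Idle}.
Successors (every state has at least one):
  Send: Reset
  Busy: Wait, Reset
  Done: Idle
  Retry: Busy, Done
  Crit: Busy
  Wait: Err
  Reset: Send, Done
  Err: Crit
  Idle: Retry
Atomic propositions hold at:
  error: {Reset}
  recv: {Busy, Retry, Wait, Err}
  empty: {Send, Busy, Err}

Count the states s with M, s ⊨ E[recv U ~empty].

8

Sat(~empty) = {Done, Retry, Crit, Wait, Reset, Idle}
E[recv U ~empty]: least fixpoint, start Z0 = Sat(~empty) = {Done, Retry, Crit, Wait, Reset, Idle}, add states in Sat(recv) with some successor in Z. Z1 = {Busy, Done, Retry, Crit, Wait, Reset, Err, Idle}; fixed.
Sat(E[recv U ~empty]) = {Busy, Done, Retry, Crit, Wait, Reset, Err, Idle}
|Sat(E[recv U ~empty])| = |{Busy, Done, Retry, Crit, Wait, Reset, Err, Idle}| = 8.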